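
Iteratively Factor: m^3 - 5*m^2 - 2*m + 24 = (m + 2)*(m^2 - 7*m + 12) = (m - 4)*(m + 2)*(m - 3)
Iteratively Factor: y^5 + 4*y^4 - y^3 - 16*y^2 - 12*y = (y + 2)*(y^4 + 2*y^3 - 5*y^2 - 6*y) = (y + 1)*(y + 2)*(y^3 + y^2 - 6*y) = (y + 1)*(y + 2)*(y + 3)*(y^2 - 2*y) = y*(y + 1)*(y + 2)*(y + 3)*(y - 2)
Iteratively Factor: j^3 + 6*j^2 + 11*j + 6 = (j + 2)*(j^2 + 4*j + 3) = (j + 1)*(j + 2)*(j + 3)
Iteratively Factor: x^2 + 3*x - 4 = (x - 1)*(x + 4)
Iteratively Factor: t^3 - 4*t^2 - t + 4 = (t - 1)*(t^2 - 3*t - 4) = (t - 4)*(t - 1)*(t + 1)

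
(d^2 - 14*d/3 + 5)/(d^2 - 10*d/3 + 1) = (3*d - 5)/(3*d - 1)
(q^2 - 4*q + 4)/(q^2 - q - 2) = (q - 2)/(q + 1)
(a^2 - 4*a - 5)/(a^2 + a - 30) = (a + 1)/(a + 6)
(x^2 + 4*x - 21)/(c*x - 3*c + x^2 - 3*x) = (x + 7)/(c + x)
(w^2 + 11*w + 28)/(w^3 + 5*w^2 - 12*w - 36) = (w^2 + 11*w + 28)/(w^3 + 5*w^2 - 12*w - 36)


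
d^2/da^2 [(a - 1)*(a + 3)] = 2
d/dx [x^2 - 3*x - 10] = 2*x - 3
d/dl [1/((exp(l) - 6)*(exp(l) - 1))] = (7 - 2*exp(l))*exp(l)/(exp(4*l) - 14*exp(3*l) + 61*exp(2*l) - 84*exp(l) + 36)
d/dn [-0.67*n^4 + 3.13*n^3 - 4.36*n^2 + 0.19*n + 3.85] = -2.68*n^3 + 9.39*n^2 - 8.72*n + 0.19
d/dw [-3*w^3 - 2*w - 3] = -9*w^2 - 2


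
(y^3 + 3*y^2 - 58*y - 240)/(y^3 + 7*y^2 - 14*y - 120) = (y - 8)/(y - 4)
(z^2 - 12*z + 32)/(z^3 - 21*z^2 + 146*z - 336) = (z - 4)/(z^2 - 13*z + 42)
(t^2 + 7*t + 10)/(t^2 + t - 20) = (t + 2)/(t - 4)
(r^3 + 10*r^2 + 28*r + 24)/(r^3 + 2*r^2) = 1 + 8/r + 12/r^2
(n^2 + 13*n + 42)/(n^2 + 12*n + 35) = (n + 6)/(n + 5)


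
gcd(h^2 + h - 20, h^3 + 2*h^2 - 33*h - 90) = h + 5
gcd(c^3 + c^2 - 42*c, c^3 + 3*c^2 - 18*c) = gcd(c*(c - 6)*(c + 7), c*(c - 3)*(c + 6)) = c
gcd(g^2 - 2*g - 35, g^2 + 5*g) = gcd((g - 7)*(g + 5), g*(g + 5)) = g + 5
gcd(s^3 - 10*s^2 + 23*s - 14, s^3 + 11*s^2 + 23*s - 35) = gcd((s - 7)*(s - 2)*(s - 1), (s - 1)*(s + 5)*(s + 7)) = s - 1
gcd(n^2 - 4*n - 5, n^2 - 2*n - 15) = n - 5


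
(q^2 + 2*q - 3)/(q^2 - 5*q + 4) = (q + 3)/(q - 4)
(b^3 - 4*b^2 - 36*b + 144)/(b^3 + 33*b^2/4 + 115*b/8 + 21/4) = 8*(b^2 - 10*b + 24)/(8*b^2 + 18*b + 7)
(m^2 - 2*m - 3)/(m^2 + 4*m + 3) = (m - 3)/(m + 3)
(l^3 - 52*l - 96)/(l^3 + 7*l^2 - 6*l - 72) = (l^2 - 6*l - 16)/(l^2 + l - 12)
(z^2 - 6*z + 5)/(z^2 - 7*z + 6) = (z - 5)/(z - 6)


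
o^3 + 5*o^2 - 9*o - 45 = (o - 3)*(o + 3)*(o + 5)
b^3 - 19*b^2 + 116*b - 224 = (b - 8)*(b - 7)*(b - 4)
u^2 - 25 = (u - 5)*(u + 5)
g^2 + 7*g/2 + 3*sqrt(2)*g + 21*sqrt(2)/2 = (g + 7/2)*(g + 3*sqrt(2))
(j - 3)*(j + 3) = j^2 - 9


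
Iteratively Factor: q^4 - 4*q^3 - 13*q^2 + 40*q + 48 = (q - 4)*(q^3 - 13*q - 12) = (q - 4)*(q + 3)*(q^2 - 3*q - 4) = (q - 4)^2*(q + 3)*(q + 1)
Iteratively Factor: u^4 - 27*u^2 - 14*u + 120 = (u + 4)*(u^3 - 4*u^2 - 11*u + 30) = (u + 3)*(u + 4)*(u^2 - 7*u + 10) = (u - 5)*(u + 3)*(u + 4)*(u - 2)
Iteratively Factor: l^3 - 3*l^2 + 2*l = (l)*(l^2 - 3*l + 2) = l*(l - 1)*(l - 2)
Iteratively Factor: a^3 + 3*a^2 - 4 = (a - 1)*(a^2 + 4*a + 4) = (a - 1)*(a + 2)*(a + 2)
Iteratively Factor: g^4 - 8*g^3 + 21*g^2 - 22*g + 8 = (g - 1)*(g^3 - 7*g^2 + 14*g - 8) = (g - 4)*(g - 1)*(g^2 - 3*g + 2) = (g - 4)*(g - 1)^2*(g - 2)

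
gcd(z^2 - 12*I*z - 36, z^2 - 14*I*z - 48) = z - 6*I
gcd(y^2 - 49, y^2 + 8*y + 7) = y + 7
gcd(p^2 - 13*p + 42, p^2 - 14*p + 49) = p - 7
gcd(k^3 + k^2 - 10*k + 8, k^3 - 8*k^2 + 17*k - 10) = k^2 - 3*k + 2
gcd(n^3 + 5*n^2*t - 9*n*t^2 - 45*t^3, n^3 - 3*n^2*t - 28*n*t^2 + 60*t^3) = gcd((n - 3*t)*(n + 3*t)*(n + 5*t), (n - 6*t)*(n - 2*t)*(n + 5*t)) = n + 5*t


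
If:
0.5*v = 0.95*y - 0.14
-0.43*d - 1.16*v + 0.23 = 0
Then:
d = 1.29023255813953 - 5.12558139534884*y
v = 1.9*y - 0.28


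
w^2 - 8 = (w - 2*sqrt(2))*(w + 2*sqrt(2))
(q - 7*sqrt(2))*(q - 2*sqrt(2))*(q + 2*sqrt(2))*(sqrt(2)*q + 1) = sqrt(2)*q^4 - 13*q^3 - 15*sqrt(2)*q^2 + 104*q + 56*sqrt(2)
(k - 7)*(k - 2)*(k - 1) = k^3 - 10*k^2 + 23*k - 14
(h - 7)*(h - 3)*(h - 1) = h^3 - 11*h^2 + 31*h - 21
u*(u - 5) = u^2 - 5*u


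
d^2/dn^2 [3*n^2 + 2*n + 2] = 6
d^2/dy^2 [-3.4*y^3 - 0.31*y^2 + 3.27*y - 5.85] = -20.4*y - 0.62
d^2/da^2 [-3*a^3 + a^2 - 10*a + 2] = 2 - 18*a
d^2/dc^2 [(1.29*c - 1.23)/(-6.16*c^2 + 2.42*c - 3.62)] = (-(1.29*c - 1.23)*(12.32*c - 2.42)*(24.64*c - 4.84) + (47.6784*c - 21.3972)*(6.16*c^2 - 2.42*c + 3.62))/(6.16*c^2 - 2.42*c + 3.62)^3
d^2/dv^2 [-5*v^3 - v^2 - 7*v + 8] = -30*v - 2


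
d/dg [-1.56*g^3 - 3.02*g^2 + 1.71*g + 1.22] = -4.68*g^2 - 6.04*g + 1.71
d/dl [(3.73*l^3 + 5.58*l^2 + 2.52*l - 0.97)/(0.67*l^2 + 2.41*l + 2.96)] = (2.4991*l^4 + 17.9786*l^3 + 44.8818*l^2 + 34.3334*l + 9.7969)/(0.4489*l^4 + 3.2294*l^3 + 9.7745*l^2 + 14.2672*l + 8.7616)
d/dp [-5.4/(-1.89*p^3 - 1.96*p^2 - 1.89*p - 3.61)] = (-30.618*p^2 - 21.168*p - 10.206)/(1.89*p^3 + 1.96*p^2 + 1.89*p + 3.61)^2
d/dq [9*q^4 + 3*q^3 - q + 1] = 36*q^3 + 9*q^2 - 1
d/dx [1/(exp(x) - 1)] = -1/(4*sinh(x/2)^2)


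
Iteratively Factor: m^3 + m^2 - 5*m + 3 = (m + 3)*(m^2 - 2*m + 1) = (m - 1)*(m + 3)*(m - 1)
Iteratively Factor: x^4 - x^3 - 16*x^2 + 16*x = (x - 1)*(x^3 - 16*x) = x*(x - 1)*(x^2 - 16) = x*(x - 4)*(x - 1)*(x + 4)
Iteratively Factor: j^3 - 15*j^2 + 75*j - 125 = (j - 5)*(j^2 - 10*j + 25) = (j - 5)^2*(j - 5)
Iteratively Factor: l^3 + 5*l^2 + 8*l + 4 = (l + 1)*(l^2 + 4*l + 4) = (l + 1)*(l + 2)*(l + 2)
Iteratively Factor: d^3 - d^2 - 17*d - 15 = (d - 5)*(d^2 + 4*d + 3) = (d - 5)*(d + 1)*(d + 3)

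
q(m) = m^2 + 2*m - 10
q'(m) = 2*m + 2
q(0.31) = -9.28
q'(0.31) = 2.62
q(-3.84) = -2.93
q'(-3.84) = -5.68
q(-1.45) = -10.80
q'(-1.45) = -0.90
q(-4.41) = 0.63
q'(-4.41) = -6.82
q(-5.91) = 13.11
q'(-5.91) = -9.82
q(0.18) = -9.61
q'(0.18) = 2.36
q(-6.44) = 18.59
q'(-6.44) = -10.88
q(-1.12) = -10.99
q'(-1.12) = -0.24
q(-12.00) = 110.00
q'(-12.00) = -22.00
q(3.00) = 5.00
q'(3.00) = 8.00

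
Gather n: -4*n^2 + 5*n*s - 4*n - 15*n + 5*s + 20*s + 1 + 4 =-4*n^2 + n*(5*s - 19) + 25*s + 5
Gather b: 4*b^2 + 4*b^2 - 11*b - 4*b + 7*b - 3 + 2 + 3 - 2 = 8*b^2 - 8*b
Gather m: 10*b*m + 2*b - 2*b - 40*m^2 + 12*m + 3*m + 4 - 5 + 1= -40*m^2 + m*(10*b + 15)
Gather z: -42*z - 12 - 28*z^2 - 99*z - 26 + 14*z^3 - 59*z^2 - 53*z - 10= 14*z^3 - 87*z^2 - 194*z - 48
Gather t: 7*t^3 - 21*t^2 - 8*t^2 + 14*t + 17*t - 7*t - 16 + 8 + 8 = 7*t^3 - 29*t^2 + 24*t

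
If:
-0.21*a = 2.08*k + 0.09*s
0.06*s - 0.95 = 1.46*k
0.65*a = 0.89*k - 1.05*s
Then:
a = 14.92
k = -1.07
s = -10.14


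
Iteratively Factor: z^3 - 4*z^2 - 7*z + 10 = (z - 1)*(z^2 - 3*z - 10) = (z - 5)*(z - 1)*(z + 2)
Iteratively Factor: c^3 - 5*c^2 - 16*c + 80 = (c - 5)*(c^2 - 16) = (c - 5)*(c + 4)*(c - 4)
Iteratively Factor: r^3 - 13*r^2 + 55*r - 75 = (r - 5)*(r^2 - 8*r + 15) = (r - 5)*(r - 3)*(r - 5)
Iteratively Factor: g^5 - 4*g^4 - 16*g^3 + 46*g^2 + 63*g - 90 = (g - 1)*(g^4 - 3*g^3 - 19*g^2 + 27*g + 90) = (g - 1)*(g + 3)*(g^3 - 6*g^2 - g + 30) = (g - 3)*(g - 1)*(g + 3)*(g^2 - 3*g - 10) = (g - 3)*(g - 1)*(g + 2)*(g + 3)*(g - 5)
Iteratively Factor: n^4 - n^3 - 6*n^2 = (n - 3)*(n^3 + 2*n^2) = (n - 3)*(n + 2)*(n^2) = n*(n - 3)*(n + 2)*(n)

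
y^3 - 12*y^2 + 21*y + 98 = (y - 7)^2*(y + 2)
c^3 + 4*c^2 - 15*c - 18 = (c - 3)*(c + 1)*(c + 6)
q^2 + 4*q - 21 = (q - 3)*(q + 7)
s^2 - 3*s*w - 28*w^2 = (s - 7*w)*(s + 4*w)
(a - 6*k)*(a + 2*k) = a^2 - 4*a*k - 12*k^2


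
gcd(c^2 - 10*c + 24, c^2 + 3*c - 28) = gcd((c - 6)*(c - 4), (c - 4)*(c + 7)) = c - 4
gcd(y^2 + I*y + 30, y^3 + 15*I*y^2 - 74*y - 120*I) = y + 6*I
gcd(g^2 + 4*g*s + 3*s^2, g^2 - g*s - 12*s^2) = g + 3*s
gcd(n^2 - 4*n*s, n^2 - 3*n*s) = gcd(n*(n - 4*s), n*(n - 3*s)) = n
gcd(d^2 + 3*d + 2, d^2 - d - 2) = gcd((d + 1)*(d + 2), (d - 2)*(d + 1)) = d + 1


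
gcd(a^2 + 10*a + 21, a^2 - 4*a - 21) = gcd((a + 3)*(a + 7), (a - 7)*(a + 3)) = a + 3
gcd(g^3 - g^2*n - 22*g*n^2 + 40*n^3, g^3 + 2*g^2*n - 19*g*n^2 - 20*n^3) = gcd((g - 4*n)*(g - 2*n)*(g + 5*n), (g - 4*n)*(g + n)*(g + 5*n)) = g^2 + g*n - 20*n^2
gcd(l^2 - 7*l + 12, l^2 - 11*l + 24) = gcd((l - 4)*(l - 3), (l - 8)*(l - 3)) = l - 3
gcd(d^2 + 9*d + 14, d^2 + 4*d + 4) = d + 2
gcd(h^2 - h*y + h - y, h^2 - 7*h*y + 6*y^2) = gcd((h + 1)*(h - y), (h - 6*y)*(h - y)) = -h + y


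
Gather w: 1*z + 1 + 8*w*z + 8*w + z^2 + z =w*(8*z + 8) + z^2 + 2*z + 1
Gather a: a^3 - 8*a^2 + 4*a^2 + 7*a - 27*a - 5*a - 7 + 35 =a^3 - 4*a^2 - 25*a + 28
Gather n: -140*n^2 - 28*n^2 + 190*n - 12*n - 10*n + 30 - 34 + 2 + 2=-168*n^2 + 168*n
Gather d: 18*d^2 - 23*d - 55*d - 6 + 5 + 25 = 18*d^2 - 78*d + 24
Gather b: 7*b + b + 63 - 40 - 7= 8*b + 16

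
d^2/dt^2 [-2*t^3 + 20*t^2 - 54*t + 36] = 40 - 12*t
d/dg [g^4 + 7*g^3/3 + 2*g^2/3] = g*(12*g^2 + 21*g + 4)/3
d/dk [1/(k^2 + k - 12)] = (-2*k - 1)/(k^2 + k - 12)^2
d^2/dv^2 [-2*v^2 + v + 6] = -4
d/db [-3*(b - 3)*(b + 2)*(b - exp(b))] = 3*b^2*exp(b) - 9*b^2 + 3*b*exp(b) + 6*b - 21*exp(b) + 18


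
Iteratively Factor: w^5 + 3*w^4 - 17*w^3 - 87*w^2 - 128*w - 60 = (w + 3)*(w^4 - 17*w^2 - 36*w - 20) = (w + 2)*(w + 3)*(w^3 - 2*w^2 - 13*w - 10) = (w - 5)*(w + 2)*(w + 3)*(w^2 + 3*w + 2) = (w - 5)*(w + 2)^2*(w + 3)*(w + 1)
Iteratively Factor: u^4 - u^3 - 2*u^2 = (u + 1)*(u^3 - 2*u^2) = u*(u + 1)*(u^2 - 2*u) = u^2*(u + 1)*(u - 2)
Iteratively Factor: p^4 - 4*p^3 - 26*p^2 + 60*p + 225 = (p - 5)*(p^3 + p^2 - 21*p - 45) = (p - 5)*(p + 3)*(p^2 - 2*p - 15) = (p - 5)*(p + 3)^2*(p - 5)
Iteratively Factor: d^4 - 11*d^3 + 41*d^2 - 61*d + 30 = (d - 3)*(d^3 - 8*d^2 + 17*d - 10) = (d - 5)*(d - 3)*(d^2 - 3*d + 2) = (d - 5)*(d - 3)*(d - 1)*(d - 2)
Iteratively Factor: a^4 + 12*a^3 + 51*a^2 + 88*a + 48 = (a + 3)*(a^3 + 9*a^2 + 24*a + 16) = (a + 3)*(a + 4)*(a^2 + 5*a + 4) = (a + 3)*(a + 4)^2*(a + 1)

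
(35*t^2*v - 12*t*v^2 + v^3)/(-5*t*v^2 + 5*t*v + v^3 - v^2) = (-7*t + v)/(v - 1)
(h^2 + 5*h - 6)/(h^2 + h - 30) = (h - 1)/(h - 5)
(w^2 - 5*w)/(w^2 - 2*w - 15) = w/(w + 3)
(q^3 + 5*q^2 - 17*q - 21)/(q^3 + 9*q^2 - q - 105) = (q + 1)/(q + 5)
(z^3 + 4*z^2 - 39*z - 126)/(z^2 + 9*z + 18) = (z^2 + z - 42)/(z + 6)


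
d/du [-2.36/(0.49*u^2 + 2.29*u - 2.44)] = (2.3128*u + 5.4044)/(0.49*u^2 + 2.29*u - 2.44)^2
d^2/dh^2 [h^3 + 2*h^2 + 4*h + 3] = 6*h + 4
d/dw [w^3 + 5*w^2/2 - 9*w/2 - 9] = 3*w^2 + 5*w - 9/2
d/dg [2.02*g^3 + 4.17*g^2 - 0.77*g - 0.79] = 6.06*g^2 + 8.34*g - 0.77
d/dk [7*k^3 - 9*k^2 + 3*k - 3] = 21*k^2 - 18*k + 3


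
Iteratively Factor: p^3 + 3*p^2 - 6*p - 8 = (p - 2)*(p^2 + 5*p + 4) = (p - 2)*(p + 4)*(p + 1)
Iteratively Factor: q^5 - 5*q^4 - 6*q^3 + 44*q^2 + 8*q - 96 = (q - 4)*(q^4 - q^3 - 10*q^2 + 4*q + 24) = (q - 4)*(q - 3)*(q^3 + 2*q^2 - 4*q - 8) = (q - 4)*(q - 3)*(q + 2)*(q^2 - 4) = (q - 4)*(q - 3)*(q - 2)*(q + 2)*(q + 2)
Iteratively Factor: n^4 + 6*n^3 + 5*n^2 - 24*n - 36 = (n - 2)*(n^3 + 8*n^2 + 21*n + 18) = (n - 2)*(n + 2)*(n^2 + 6*n + 9) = (n - 2)*(n + 2)*(n + 3)*(n + 3)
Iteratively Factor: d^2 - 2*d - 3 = (d - 3)*(d + 1)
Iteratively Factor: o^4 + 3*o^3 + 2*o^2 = (o)*(o^3 + 3*o^2 + 2*o) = o*(o + 1)*(o^2 + 2*o) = o^2*(o + 1)*(o + 2)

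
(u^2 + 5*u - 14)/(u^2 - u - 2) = (u + 7)/(u + 1)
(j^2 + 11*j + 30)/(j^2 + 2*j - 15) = (j + 6)/(j - 3)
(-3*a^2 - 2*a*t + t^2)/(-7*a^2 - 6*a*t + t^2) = (-3*a + t)/(-7*a + t)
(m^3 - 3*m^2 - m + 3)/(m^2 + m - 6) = (m^3 - 3*m^2 - m + 3)/(m^2 + m - 6)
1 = 1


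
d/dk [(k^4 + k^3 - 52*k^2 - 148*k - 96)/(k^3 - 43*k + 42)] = (k^6 - 77*k^4 + 378*k^3 + 2650*k^2 - 4368*k - 10344)/(k^6 - 86*k^4 + 84*k^3 + 1849*k^2 - 3612*k + 1764)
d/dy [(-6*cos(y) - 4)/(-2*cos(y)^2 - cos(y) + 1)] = 2*(-6*sin(y)^2 + 8*cos(y) + 11)*sin(y)/(cos(y) + cos(2*y))^2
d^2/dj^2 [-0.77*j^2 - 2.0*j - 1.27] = -1.54000000000000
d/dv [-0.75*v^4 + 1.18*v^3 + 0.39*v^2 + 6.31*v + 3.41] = -3.0*v^3 + 3.54*v^2 + 0.78*v + 6.31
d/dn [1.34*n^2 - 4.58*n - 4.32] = 2.68*n - 4.58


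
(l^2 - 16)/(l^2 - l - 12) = (l + 4)/(l + 3)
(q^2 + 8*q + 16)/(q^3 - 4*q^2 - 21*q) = (q^2 + 8*q + 16)/(q*(q^2 - 4*q - 21))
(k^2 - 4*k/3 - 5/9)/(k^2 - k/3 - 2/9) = (3*k - 5)/(3*k - 2)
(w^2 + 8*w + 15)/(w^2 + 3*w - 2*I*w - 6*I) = (w + 5)/(w - 2*I)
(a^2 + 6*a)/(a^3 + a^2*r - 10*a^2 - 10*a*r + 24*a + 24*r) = a*(a + 6)/(a^3 + a^2*r - 10*a^2 - 10*a*r + 24*a + 24*r)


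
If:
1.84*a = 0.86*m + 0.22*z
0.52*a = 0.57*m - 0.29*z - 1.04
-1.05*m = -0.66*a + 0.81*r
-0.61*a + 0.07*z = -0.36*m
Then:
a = -0.42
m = -0.12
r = -0.19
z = -3.06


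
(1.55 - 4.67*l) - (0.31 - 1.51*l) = 1.24 - 3.16*l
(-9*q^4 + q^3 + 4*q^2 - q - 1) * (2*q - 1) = -18*q^5 + 11*q^4 + 7*q^3 - 6*q^2 - q + 1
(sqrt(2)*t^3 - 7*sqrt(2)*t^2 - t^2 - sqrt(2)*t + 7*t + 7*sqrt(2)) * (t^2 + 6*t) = sqrt(2)*t^5 - sqrt(2)*t^4 - t^4 - 43*sqrt(2)*t^3 + t^3 + sqrt(2)*t^2 + 42*t^2 + 42*sqrt(2)*t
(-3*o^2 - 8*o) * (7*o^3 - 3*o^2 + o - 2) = -21*o^5 - 47*o^4 + 21*o^3 - 2*o^2 + 16*o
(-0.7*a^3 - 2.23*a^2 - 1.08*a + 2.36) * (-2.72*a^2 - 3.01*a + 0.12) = 1.904*a^5 + 8.1726*a^4 + 9.5659*a^3 - 3.436*a^2 - 7.2332*a + 0.2832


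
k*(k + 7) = k^2 + 7*k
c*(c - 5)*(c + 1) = c^3 - 4*c^2 - 5*c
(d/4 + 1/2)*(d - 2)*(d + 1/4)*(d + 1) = d^4/4 + 5*d^3/16 - 15*d^2/16 - 5*d/4 - 1/4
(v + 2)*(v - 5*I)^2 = v^3 + 2*v^2 - 10*I*v^2 - 25*v - 20*I*v - 50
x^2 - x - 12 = (x - 4)*(x + 3)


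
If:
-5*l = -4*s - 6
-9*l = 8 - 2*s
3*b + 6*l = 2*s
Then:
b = 38/39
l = -22/13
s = -47/13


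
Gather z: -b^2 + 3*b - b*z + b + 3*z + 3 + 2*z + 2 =-b^2 + 4*b + z*(5 - b) + 5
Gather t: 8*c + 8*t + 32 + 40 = 8*c + 8*t + 72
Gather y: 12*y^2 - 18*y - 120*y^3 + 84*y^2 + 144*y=-120*y^3 + 96*y^2 + 126*y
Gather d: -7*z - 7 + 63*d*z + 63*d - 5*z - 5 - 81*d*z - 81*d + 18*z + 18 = d*(-18*z - 18) + 6*z + 6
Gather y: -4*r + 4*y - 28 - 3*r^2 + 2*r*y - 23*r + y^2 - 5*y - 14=-3*r^2 - 27*r + y^2 + y*(2*r - 1) - 42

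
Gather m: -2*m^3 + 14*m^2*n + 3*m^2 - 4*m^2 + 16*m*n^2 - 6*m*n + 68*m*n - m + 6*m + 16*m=-2*m^3 + m^2*(14*n - 1) + m*(16*n^2 + 62*n + 21)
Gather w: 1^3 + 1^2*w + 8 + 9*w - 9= 10*w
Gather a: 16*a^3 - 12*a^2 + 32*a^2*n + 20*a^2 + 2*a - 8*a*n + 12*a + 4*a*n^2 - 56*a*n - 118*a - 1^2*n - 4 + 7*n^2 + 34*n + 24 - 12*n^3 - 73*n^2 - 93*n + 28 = 16*a^3 + a^2*(32*n + 8) + a*(4*n^2 - 64*n - 104) - 12*n^3 - 66*n^2 - 60*n + 48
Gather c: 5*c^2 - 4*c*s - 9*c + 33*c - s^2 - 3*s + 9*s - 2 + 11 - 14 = 5*c^2 + c*(24 - 4*s) - s^2 + 6*s - 5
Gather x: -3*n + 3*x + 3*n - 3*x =0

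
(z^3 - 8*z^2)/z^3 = (z - 8)/z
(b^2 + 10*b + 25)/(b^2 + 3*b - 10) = (b + 5)/(b - 2)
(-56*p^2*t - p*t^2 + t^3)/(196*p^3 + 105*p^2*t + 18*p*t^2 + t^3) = t*(-8*p + t)/(28*p^2 + 11*p*t + t^2)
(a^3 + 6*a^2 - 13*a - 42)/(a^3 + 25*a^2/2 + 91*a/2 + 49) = 2*(a - 3)/(2*a + 7)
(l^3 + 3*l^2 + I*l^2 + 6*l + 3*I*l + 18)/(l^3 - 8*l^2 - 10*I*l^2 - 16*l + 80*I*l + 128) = (l^2 + 3*l*(1 + I) + 9*I)/(l^2 - 8*l*(1 + I) + 64*I)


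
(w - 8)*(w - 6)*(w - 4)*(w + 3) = w^4 - 15*w^3 + 50*w^2 + 120*w - 576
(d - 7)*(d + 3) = d^2 - 4*d - 21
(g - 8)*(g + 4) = g^2 - 4*g - 32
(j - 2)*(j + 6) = j^2 + 4*j - 12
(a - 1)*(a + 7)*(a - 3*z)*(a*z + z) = a^4*z - 3*a^3*z^2 + 7*a^3*z - 21*a^2*z^2 - a^2*z + 3*a*z^2 - 7*a*z + 21*z^2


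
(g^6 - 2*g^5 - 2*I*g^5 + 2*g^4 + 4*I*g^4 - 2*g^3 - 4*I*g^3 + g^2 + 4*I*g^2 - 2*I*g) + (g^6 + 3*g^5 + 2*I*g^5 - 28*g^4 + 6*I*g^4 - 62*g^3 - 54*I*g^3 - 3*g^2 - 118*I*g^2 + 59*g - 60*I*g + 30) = 2*g^6 + g^5 - 26*g^4 + 10*I*g^4 - 64*g^3 - 58*I*g^3 - 2*g^2 - 114*I*g^2 + 59*g - 62*I*g + 30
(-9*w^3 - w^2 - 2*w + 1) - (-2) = -9*w^3 - w^2 - 2*w + 3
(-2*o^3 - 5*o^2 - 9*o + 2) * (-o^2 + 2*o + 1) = 2*o^5 + o^4 - 3*o^3 - 25*o^2 - 5*o + 2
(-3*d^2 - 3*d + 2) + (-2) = -3*d^2 - 3*d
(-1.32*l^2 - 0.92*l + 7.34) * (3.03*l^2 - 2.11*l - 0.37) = -3.9996*l^4 - 0.00239999999999974*l^3 + 24.6698*l^2 - 15.147*l - 2.7158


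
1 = 1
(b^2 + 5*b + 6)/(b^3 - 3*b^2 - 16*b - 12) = (b + 3)/(b^2 - 5*b - 6)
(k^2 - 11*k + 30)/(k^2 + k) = (k^2 - 11*k + 30)/(k*(k + 1))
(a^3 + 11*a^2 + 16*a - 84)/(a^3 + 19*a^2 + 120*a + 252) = (a - 2)/(a + 6)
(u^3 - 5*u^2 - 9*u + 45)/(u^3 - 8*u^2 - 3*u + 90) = (u - 3)/(u - 6)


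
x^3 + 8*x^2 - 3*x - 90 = (x - 3)*(x + 5)*(x + 6)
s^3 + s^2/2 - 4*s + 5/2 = (s - 1)^2*(s + 5/2)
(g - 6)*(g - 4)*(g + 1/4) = g^3 - 39*g^2/4 + 43*g/2 + 6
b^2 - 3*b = b*(b - 3)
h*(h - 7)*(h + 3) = h^3 - 4*h^2 - 21*h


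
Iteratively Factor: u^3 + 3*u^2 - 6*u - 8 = (u - 2)*(u^2 + 5*u + 4) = (u - 2)*(u + 1)*(u + 4)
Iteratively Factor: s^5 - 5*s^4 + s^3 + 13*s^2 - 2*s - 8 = (s - 2)*(s^4 - 3*s^3 - 5*s^2 + 3*s + 4) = (s - 4)*(s - 2)*(s^3 + s^2 - s - 1) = (s - 4)*(s - 2)*(s - 1)*(s^2 + 2*s + 1) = (s - 4)*(s - 2)*(s - 1)*(s + 1)*(s + 1)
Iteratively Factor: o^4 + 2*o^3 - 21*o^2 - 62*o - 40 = (o + 1)*(o^3 + o^2 - 22*o - 40) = (o + 1)*(o + 2)*(o^2 - o - 20) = (o - 5)*(o + 1)*(o + 2)*(o + 4)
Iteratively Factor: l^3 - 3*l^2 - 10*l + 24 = (l - 4)*(l^2 + l - 6) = (l - 4)*(l - 2)*(l + 3)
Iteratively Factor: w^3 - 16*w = (w - 4)*(w^2 + 4*w) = w*(w - 4)*(w + 4)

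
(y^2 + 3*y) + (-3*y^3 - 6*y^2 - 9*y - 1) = -3*y^3 - 5*y^2 - 6*y - 1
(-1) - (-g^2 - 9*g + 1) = g^2 + 9*g - 2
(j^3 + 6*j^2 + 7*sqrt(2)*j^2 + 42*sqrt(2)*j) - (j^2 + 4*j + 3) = j^3 + 5*j^2 + 7*sqrt(2)*j^2 - 4*j + 42*sqrt(2)*j - 3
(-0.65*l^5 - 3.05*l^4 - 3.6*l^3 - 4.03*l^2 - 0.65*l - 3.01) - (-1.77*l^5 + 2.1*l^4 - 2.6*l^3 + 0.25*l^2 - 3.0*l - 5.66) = 1.12*l^5 - 5.15*l^4 - 1.0*l^3 - 4.28*l^2 + 2.35*l + 2.65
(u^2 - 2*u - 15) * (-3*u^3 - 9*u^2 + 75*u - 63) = -3*u^5 - 3*u^4 + 138*u^3 - 78*u^2 - 999*u + 945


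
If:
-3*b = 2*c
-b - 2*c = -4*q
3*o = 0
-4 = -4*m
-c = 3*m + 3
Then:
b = 4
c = -6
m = 1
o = 0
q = -2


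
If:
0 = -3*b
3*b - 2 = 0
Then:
No Solution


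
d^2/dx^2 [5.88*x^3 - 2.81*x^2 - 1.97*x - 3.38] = 35.28*x - 5.62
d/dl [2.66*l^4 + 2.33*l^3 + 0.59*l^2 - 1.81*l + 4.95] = 10.64*l^3 + 6.99*l^2 + 1.18*l - 1.81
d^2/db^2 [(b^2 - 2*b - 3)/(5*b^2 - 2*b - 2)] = 10*(-8*b^3 - 39*b^2 + 6*b - 6)/(125*b^6 - 150*b^5 - 90*b^4 + 112*b^3 + 36*b^2 - 24*b - 8)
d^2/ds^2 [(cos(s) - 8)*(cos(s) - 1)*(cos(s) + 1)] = cos(s)/4 + 16*cos(2*s) - 9*cos(3*s)/4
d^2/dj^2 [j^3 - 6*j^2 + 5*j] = 6*j - 12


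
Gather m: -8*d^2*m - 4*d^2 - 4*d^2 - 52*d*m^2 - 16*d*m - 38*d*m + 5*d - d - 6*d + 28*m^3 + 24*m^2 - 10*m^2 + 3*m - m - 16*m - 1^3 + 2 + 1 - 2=-8*d^2 - 2*d + 28*m^3 + m^2*(14 - 52*d) + m*(-8*d^2 - 54*d - 14)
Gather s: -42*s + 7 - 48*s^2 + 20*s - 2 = -48*s^2 - 22*s + 5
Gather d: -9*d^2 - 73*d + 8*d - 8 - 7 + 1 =-9*d^2 - 65*d - 14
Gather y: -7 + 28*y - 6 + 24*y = 52*y - 13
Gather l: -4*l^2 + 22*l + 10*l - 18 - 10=-4*l^2 + 32*l - 28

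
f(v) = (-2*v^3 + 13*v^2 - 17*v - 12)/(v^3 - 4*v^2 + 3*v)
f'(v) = (-6*v^2 + 26*v - 17)/(v^3 - 4*v^2 + 3*v) + (-3*v^2 + 8*v - 3)*(-2*v^3 + 13*v^2 - 17*v - 12)/(v^3 - 4*v^2 + 3*v)^2 = (-5*v^2 - 8*v + 4)/(v^2*(v^2 - 2*v + 1))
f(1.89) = 6.00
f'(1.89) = -10.24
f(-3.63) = -2.84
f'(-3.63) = -0.12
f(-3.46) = -2.86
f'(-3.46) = -0.12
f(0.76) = -44.76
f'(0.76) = -149.32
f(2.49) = 2.43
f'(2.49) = -3.41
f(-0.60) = -0.96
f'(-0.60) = 7.60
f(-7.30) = -2.54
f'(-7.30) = -0.06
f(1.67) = 9.04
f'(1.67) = -18.61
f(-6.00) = -2.62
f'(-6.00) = -0.07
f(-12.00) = -2.36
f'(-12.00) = -0.03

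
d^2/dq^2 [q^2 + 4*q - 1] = 2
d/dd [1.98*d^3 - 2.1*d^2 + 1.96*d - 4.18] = 5.94*d^2 - 4.2*d + 1.96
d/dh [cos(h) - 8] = -sin(h)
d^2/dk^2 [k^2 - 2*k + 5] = 2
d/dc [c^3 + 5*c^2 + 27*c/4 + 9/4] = 3*c^2 + 10*c + 27/4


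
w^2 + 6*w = w*(w + 6)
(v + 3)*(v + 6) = v^2 + 9*v + 18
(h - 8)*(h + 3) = h^2 - 5*h - 24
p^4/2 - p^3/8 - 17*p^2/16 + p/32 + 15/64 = (p/2 + 1/4)*(p - 3/2)*(p - 1/2)*(p + 5/4)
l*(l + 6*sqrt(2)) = l^2 + 6*sqrt(2)*l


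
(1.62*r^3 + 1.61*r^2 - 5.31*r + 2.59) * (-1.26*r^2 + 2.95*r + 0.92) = -2.0412*r^5 + 2.7504*r^4 + 12.9305*r^3 - 17.4467*r^2 + 2.7553*r + 2.3828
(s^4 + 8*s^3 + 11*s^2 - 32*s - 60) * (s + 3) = s^5 + 11*s^4 + 35*s^3 + s^2 - 156*s - 180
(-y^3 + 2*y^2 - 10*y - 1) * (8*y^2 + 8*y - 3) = -8*y^5 + 8*y^4 - 61*y^3 - 94*y^2 + 22*y + 3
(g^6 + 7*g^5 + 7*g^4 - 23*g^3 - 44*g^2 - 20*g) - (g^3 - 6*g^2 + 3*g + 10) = g^6 + 7*g^5 + 7*g^4 - 24*g^3 - 38*g^2 - 23*g - 10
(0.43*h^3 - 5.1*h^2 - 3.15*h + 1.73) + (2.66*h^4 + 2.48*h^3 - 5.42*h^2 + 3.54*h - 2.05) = 2.66*h^4 + 2.91*h^3 - 10.52*h^2 + 0.39*h - 0.32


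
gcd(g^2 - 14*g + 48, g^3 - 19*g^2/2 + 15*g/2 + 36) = g - 8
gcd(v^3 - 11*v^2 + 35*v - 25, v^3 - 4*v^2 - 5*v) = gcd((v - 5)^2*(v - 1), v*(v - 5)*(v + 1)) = v - 5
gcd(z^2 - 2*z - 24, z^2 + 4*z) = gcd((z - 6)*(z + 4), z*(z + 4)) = z + 4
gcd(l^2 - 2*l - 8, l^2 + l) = 1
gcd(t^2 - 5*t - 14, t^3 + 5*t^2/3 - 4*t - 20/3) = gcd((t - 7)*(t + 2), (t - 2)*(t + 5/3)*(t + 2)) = t + 2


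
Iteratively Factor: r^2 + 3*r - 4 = (r + 4)*(r - 1)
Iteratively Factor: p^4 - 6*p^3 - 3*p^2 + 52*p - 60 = (p + 3)*(p^3 - 9*p^2 + 24*p - 20) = (p - 2)*(p + 3)*(p^2 - 7*p + 10) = (p - 2)^2*(p + 3)*(p - 5)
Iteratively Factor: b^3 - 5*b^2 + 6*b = (b)*(b^2 - 5*b + 6) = b*(b - 2)*(b - 3)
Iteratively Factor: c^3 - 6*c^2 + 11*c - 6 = (c - 1)*(c^2 - 5*c + 6) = (c - 3)*(c - 1)*(c - 2)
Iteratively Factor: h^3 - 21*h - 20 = (h - 5)*(h^2 + 5*h + 4) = (h - 5)*(h + 4)*(h + 1)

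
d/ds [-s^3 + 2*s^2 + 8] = s*(4 - 3*s)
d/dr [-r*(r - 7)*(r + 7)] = 49 - 3*r^2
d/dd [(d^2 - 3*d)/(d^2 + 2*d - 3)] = (5*d^2 - 6*d + 9)/(d^4 + 4*d^3 - 2*d^2 - 12*d + 9)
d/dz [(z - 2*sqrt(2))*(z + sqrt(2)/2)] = 2*z - 3*sqrt(2)/2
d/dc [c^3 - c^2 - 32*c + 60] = 3*c^2 - 2*c - 32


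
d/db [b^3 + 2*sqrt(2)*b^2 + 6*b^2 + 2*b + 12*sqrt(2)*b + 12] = 3*b^2 + 4*sqrt(2)*b + 12*b + 2 + 12*sqrt(2)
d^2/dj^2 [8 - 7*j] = 0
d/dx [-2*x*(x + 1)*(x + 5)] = -6*x^2 - 24*x - 10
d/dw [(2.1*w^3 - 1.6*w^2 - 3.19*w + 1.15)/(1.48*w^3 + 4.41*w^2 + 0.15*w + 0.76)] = (1.77635683940025e-15*w^5 + 11.629*w^4 + 10.0724*w^3 + 13.5099*w^2 - 12.575*w - 2.5969)/(2.1904*w^6 + 13.0536*w^5 + 19.8921*w^4 + 3.5726*w^3 + 6.7257*w^2 + 0.228*w + 0.5776)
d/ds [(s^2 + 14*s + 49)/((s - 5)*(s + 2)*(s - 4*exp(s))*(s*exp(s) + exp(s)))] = (2*(s - 5)*(s + 1)*(s + 2)*(s + 7)*(s - 4*exp(s)) + (s - 5)*(s + 1)*(s + 2)*(4*exp(s) - 1)*(s^2 + 14*s + 49) - (s - 5)*(s + 1)*(s - 4*exp(s))*(s^2 + 14*s + 49) - (s - 5)*(s + 2)^2*(s - 4*exp(s))*(s^2 + 14*s + 49) - (s + 1)*(s + 2)*(s - 4*exp(s))*(s^2 + 14*s + 49))*exp(-s)/((s - 5)^2*(s + 1)^2*(s + 2)^2*(s - 4*exp(s))^2)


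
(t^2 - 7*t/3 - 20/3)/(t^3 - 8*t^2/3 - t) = (-3*t^2 + 7*t + 20)/(t*(-3*t^2 + 8*t + 3))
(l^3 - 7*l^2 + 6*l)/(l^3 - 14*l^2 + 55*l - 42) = l/(l - 7)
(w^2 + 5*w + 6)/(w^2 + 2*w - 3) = (w + 2)/(w - 1)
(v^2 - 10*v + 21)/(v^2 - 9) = (v - 7)/(v + 3)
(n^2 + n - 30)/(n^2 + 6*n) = (n - 5)/n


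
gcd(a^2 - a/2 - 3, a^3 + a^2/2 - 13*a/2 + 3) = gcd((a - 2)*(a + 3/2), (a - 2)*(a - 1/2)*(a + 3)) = a - 2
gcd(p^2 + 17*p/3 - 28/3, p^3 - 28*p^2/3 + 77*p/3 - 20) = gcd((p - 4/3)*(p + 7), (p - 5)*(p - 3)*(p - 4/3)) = p - 4/3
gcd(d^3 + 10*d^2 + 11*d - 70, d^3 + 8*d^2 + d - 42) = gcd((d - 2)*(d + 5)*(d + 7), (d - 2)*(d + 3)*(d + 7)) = d^2 + 5*d - 14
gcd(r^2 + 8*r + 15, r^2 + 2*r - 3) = r + 3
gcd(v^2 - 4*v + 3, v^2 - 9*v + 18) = v - 3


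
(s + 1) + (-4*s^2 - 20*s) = -4*s^2 - 19*s + 1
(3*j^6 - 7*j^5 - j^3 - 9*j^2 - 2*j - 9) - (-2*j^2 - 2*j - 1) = 3*j^6 - 7*j^5 - j^3 - 7*j^2 - 8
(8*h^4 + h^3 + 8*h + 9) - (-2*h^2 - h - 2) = 8*h^4 + h^3 + 2*h^2 + 9*h + 11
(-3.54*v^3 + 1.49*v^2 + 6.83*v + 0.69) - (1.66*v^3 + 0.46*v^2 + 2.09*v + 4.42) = -5.2*v^3 + 1.03*v^2 + 4.74*v - 3.73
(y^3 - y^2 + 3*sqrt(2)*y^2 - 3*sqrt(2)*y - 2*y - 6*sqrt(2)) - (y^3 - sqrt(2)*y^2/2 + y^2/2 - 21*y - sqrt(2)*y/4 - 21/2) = -3*y^2/2 + 7*sqrt(2)*y^2/2 - 11*sqrt(2)*y/4 + 19*y - 6*sqrt(2) + 21/2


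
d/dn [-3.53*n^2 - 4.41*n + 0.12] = -7.06*n - 4.41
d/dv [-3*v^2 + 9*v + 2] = 9 - 6*v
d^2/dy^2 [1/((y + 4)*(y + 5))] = 2*((y + 4)^2 + (y + 4)*(y + 5) + (y + 5)^2)/((y + 4)^3*(y + 5)^3)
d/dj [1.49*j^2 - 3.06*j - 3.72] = 2.98*j - 3.06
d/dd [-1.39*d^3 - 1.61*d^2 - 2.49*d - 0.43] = -4.17*d^2 - 3.22*d - 2.49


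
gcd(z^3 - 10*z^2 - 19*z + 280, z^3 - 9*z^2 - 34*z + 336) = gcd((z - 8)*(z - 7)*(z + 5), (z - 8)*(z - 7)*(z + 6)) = z^2 - 15*z + 56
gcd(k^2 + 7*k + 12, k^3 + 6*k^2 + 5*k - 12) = k^2 + 7*k + 12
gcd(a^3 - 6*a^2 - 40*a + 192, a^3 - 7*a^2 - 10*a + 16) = a - 8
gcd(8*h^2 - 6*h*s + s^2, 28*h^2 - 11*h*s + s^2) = -4*h + s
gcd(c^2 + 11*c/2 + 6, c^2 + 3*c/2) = c + 3/2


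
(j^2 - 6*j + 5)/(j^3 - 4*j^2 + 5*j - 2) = (j - 5)/(j^2 - 3*j + 2)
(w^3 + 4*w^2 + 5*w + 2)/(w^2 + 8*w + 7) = (w^2 + 3*w + 2)/(w + 7)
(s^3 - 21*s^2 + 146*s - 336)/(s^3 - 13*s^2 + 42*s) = (s - 8)/s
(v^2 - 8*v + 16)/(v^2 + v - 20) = (v - 4)/(v + 5)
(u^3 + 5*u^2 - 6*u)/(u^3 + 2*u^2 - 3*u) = (u + 6)/(u + 3)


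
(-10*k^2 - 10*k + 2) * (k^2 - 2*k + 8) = -10*k^4 + 10*k^3 - 58*k^2 - 84*k + 16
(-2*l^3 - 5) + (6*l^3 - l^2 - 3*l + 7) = 4*l^3 - l^2 - 3*l + 2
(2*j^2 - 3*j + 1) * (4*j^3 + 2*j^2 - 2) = 8*j^5 - 8*j^4 - 2*j^3 - 2*j^2 + 6*j - 2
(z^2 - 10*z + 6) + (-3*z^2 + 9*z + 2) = -2*z^2 - z + 8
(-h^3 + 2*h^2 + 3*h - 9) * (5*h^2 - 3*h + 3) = -5*h^5 + 13*h^4 + 6*h^3 - 48*h^2 + 36*h - 27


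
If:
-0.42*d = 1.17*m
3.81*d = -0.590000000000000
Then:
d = -0.15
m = 0.06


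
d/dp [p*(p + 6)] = 2*p + 6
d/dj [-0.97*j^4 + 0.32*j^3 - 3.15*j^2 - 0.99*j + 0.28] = -3.88*j^3 + 0.96*j^2 - 6.3*j - 0.99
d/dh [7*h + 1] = 7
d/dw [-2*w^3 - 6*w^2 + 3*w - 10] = -6*w^2 - 12*w + 3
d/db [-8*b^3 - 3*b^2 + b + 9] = -24*b^2 - 6*b + 1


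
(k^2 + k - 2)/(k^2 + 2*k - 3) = (k + 2)/(k + 3)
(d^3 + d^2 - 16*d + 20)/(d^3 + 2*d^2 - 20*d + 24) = (d + 5)/(d + 6)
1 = 1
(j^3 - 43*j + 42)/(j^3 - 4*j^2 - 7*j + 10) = (j^2 + j - 42)/(j^2 - 3*j - 10)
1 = 1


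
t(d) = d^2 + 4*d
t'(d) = 2*d + 4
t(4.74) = 41.43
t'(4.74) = 13.48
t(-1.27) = -3.47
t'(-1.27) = 1.46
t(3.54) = 26.69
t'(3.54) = 11.08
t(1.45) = 7.90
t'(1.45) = 6.90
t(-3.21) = -2.54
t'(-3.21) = -2.42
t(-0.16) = -0.61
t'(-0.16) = 3.68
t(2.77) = 18.75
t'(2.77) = 9.54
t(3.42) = 25.38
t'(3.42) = 10.84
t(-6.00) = 12.00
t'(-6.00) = -8.00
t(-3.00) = -3.00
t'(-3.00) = -2.00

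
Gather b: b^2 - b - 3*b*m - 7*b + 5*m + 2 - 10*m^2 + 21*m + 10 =b^2 + b*(-3*m - 8) - 10*m^2 + 26*m + 12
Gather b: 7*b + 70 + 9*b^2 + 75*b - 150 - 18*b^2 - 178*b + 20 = -9*b^2 - 96*b - 60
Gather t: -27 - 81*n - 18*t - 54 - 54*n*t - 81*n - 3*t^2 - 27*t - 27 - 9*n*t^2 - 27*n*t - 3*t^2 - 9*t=-162*n + t^2*(-9*n - 6) + t*(-81*n - 54) - 108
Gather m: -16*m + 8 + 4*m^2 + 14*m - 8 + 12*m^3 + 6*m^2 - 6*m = 12*m^3 + 10*m^2 - 8*m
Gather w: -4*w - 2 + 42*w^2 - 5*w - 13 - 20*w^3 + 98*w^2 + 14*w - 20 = -20*w^3 + 140*w^2 + 5*w - 35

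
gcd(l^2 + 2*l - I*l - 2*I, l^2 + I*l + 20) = 1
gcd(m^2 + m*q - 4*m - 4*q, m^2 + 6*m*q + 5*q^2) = m + q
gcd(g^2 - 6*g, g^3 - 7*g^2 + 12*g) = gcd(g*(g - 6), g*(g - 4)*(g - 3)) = g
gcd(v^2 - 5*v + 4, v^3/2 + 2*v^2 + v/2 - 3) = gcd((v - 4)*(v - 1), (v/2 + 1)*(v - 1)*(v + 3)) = v - 1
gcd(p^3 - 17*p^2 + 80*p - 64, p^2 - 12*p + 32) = p - 8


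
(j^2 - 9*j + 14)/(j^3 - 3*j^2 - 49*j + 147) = (j - 2)/(j^2 + 4*j - 21)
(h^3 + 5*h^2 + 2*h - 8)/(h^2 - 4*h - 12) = (h^2 + 3*h - 4)/(h - 6)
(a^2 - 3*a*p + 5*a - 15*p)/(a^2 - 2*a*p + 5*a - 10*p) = (-a + 3*p)/(-a + 2*p)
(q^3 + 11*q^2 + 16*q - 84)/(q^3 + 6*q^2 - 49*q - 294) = (q - 2)/(q - 7)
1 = 1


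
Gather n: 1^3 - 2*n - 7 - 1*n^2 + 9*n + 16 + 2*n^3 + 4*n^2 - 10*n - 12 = 2*n^3 + 3*n^2 - 3*n - 2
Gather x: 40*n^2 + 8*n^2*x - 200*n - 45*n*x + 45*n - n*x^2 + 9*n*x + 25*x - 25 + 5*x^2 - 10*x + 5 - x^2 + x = 40*n^2 - 155*n + x^2*(4 - n) + x*(8*n^2 - 36*n + 16) - 20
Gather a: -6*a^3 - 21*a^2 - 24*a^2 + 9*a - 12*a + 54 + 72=-6*a^3 - 45*a^2 - 3*a + 126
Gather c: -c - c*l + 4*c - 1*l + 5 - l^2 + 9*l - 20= c*(3 - l) - l^2 + 8*l - 15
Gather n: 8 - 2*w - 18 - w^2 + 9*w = -w^2 + 7*w - 10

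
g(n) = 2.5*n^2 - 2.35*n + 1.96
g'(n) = 5.0*n - 2.35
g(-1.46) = 10.72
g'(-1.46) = -9.65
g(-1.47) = 10.82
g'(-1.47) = -9.70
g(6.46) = 91.11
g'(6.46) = 29.95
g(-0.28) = 2.81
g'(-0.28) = -3.75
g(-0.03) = 2.03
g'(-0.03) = -2.50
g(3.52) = 24.66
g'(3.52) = 15.25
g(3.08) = 18.44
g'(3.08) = 13.05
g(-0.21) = 2.56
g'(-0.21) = -3.40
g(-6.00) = 106.06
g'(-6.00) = -32.35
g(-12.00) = 390.16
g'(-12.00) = -62.35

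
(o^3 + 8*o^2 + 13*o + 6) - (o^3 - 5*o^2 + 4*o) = 13*o^2 + 9*o + 6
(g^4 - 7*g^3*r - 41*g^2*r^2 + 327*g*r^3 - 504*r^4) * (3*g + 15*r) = 3*g^5 - 6*g^4*r - 228*g^3*r^2 + 366*g^2*r^3 + 3393*g*r^4 - 7560*r^5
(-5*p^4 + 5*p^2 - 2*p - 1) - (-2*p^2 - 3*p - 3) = -5*p^4 + 7*p^2 + p + 2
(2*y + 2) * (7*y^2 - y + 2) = 14*y^3 + 12*y^2 + 2*y + 4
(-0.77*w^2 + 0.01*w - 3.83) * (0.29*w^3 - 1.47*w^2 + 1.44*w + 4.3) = -0.2233*w^5 + 1.1348*w^4 - 2.2342*w^3 + 2.3335*w^2 - 5.4722*w - 16.469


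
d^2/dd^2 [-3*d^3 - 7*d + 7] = -18*d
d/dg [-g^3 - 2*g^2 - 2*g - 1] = -3*g^2 - 4*g - 2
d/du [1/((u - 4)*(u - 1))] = (5 - 2*u)/(u^4 - 10*u^3 + 33*u^2 - 40*u + 16)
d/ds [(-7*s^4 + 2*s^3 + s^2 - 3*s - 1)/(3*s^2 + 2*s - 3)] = (-42*s^5 - 36*s^4 + 92*s^3 - 7*s^2 + 11)/(9*s^4 + 12*s^3 - 14*s^2 - 12*s + 9)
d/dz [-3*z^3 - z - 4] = -9*z^2 - 1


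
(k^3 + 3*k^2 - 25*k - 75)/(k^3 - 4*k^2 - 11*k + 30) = (k + 5)/(k - 2)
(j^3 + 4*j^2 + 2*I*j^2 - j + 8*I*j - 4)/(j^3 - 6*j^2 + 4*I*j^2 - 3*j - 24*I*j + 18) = (j^2 + j*(4 + I) + 4*I)/(j^2 + 3*j*(-2 + I) - 18*I)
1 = 1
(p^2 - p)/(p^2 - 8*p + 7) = p/(p - 7)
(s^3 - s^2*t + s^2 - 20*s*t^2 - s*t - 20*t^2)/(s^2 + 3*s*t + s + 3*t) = (s^2 - s*t - 20*t^2)/(s + 3*t)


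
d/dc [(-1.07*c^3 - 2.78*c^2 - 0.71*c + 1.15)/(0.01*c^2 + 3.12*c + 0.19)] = (-0.0107*c^4 - 6.6768*c^3 - 9.2764*c^2 - 1.0794*c - 3.7229)/(0.0001*c^4 + 0.0624*c^3 + 9.7382*c^2 + 1.1856*c + 0.0361)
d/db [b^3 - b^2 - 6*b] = 3*b^2 - 2*b - 6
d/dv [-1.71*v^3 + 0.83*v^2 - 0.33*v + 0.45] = -5.13*v^2 + 1.66*v - 0.33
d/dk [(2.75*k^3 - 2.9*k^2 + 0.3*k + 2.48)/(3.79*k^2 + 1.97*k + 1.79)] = (10.4225*k^4 + 10.835*k^3 + 7.9175*k^2 - 29.1804*k - 4.3486)/(14.3641*k^4 + 14.9326*k^3 + 17.4491*k^2 + 7.0526*k + 3.2041)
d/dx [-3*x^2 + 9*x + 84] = 9 - 6*x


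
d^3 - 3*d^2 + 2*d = d*(d - 2)*(d - 1)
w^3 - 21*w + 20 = (w - 4)*(w - 1)*(w + 5)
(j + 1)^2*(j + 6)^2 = j^4 + 14*j^3 + 61*j^2 + 84*j + 36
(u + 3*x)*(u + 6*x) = u^2 + 9*u*x + 18*x^2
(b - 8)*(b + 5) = b^2 - 3*b - 40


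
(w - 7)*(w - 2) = w^2 - 9*w + 14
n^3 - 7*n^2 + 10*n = n*(n - 5)*(n - 2)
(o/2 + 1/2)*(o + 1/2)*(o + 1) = o^3/2 + 5*o^2/4 + o + 1/4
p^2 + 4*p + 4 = (p + 2)^2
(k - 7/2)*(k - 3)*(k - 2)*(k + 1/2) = k^4 - 8*k^3 + 77*k^2/4 - 37*k/4 - 21/2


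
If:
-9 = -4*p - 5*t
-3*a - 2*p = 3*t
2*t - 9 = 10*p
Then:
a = -54/29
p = -27/58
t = 63/29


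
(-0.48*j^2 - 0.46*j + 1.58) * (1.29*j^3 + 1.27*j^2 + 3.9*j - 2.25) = -0.6192*j^5 - 1.203*j^4 - 0.418*j^3 + 1.2926*j^2 + 7.197*j - 3.555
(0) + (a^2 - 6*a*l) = a^2 - 6*a*l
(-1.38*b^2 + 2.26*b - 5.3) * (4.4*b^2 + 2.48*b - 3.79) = -6.072*b^4 + 6.5216*b^3 - 12.485*b^2 - 21.7094*b + 20.087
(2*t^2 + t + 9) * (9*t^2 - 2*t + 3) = 18*t^4 + 5*t^3 + 85*t^2 - 15*t + 27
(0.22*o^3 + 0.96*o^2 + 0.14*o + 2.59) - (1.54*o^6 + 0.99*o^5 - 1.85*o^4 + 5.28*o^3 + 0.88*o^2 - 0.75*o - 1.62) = -1.54*o^6 - 0.99*o^5 + 1.85*o^4 - 5.06*o^3 + 0.08*o^2 + 0.89*o + 4.21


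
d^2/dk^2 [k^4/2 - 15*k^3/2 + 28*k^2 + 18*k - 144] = 6*k^2 - 45*k + 56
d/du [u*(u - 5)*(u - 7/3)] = 3*u^2 - 44*u/3 + 35/3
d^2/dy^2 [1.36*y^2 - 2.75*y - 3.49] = 2.72000000000000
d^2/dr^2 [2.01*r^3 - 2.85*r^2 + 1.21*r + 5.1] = 12.06*r - 5.7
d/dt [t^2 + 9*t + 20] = 2*t + 9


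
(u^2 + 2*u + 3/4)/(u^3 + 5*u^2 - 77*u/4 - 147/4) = (2*u + 1)/(2*u^2 + 7*u - 49)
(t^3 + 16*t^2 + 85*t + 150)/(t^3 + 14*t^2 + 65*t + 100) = (t + 6)/(t + 4)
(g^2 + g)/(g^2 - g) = (g + 1)/(g - 1)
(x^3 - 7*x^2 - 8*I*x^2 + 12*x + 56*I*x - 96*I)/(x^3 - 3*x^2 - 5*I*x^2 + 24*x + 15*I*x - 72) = (x - 4)/(x + 3*I)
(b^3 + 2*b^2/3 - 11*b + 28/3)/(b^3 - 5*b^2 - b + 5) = (3*b^2 + 5*b - 28)/(3*(b^2 - 4*b - 5))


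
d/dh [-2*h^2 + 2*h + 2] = 2 - 4*h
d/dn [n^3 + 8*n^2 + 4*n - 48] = 3*n^2 + 16*n + 4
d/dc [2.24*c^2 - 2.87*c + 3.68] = 4.48*c - 2.87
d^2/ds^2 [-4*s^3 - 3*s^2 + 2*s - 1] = -24*s - 6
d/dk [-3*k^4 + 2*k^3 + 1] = k^2*(6 - 12*k)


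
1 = 1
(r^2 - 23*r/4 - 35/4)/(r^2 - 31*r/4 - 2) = (-4*r^2 + 23*r + 35)/(-4*r^2 + 31*r + 8)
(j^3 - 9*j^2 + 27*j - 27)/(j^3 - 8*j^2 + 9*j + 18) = (j^2 - 6*j + 9)/(j^2 - 5*j - 6)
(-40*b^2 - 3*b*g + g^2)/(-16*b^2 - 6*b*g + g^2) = (5*b + g)/(2*b + g)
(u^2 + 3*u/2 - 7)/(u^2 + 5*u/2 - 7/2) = (u - 2)/(u - 1)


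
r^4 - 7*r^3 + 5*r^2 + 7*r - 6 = (r - 6)*(r - 1)^2*(r + 1)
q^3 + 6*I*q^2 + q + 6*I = (q - I)*(q + I)*(q + 6*I)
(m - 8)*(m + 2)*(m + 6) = m^3 - 52*m - 96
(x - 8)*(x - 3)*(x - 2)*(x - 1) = x^4 - 14*x^3 + 59*x^2 - 94*x + 48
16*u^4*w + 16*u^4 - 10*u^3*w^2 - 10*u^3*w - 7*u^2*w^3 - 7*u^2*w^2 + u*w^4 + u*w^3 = (-8*u + w)*(-u + w)*(2*u + w)*(u*w + u)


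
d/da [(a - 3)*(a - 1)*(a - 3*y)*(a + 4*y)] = 4*a^3 + 3*a^2*y - 12*a^2 - 24*a*y^2 - 8*a*y + 6*a + 48*y^2 + 3*y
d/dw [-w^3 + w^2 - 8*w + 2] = -3*w^2 + 2*w - 8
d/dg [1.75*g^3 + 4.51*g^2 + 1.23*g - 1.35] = 5.25*g^2 + 9.02*g + 1.23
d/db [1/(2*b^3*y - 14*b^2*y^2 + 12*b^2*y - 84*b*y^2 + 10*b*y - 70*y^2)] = (-3*b^2 + 14*b*y - 12*b + 42*y - 5)/(2*y*(b^3 - 7*b^2*y + 6*b^2 - 42*b*y + 5*b - 35*y)^2)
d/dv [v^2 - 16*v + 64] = 2*v - 16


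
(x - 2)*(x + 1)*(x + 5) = x^3 + 4*x^2 - 7*x - 10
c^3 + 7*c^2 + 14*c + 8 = (c + 1)*(c + 2)*(c + 4)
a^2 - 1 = (a - 1)*(a + 1)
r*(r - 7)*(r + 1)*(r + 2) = r^4 - 4*r^3 - 19*r^2 - 14*r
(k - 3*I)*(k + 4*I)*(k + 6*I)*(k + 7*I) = k^4 + 14*I*k^3 - 43*k^2 + 114*I*k - 504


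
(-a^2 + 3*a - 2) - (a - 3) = -a^2 + 2*a + 1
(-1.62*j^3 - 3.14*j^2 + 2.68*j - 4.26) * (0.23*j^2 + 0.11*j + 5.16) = -0.3726*j^5 - 0.9004*j^4 - 8.0882*j^3 - 16.8874*j^2 + 13.3602*j - 21.9816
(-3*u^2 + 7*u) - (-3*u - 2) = -3*u^2 + 10*u + 2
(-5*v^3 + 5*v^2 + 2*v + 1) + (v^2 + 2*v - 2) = -5*v^3 + 6*v^2 + 4*v - 1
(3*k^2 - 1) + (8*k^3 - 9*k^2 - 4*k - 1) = 8*k^3 - 6*k^2 - 4*k - 2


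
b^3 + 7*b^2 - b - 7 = (b - 1)*(b + 1)*(b + 7)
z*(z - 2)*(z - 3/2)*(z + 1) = z^4 - 5*z^3/2 - z^2/2 + 3*z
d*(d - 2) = d^2 - 2*d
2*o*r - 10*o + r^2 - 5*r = (2*o + r)*(r - 5)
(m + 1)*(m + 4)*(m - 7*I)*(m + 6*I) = m^4 + 5*m^3 - I*m^3 + 46*m^2 - 5*I*m^2 + 210*m - 4*I*m + 168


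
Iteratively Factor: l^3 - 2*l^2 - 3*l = (l)*(l^2 - 2*l - 3) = l*(l - 3)*(l + 1)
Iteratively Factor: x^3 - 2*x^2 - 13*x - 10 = (x + 1)*(x^2 - 3*x - 10) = (x + 1)*(x + 2)*(x - 5)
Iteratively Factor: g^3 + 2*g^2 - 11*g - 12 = (g + 1)*(g^2 + g - 12) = (g + 1)*(g + 4)*(g - 3)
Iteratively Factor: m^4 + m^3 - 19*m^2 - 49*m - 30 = (m + 2)*(m^3 - m^2 - 17*m - 15) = (m + 1)*(m + 2)*(m^2 - 2*m - 15) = (m - 5)*(m + 1)*(m + 2)*(m + 3)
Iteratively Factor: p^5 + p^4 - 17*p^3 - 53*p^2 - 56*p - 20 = (p + 1)*(p^4 - 17*p^2 - 36*p - 20) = (p - 5)*(p + 1)*(p^3 + 5*p^2 + 8*p + 4) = (p - 5)*(p + 1)^2*(p^2 + 4*p + 4) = (p - 5)*(p + 1)^2*(p + 2)*(p + 2)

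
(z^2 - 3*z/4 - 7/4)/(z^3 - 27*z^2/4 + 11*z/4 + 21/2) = 1/(z - 6)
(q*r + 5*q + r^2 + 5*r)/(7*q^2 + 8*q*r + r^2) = (r + 5)/(7*q + r)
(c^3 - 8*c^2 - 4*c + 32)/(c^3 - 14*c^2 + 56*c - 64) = (c + 2)/(c - 4)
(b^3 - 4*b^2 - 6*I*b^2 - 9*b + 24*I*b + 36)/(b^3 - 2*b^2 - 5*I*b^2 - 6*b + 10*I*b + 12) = (b^2 - b*(4 + 3*I) + 12*I)/(b^2 - 2*b*(1 + I) + 4*I)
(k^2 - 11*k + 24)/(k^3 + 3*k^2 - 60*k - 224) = (k - 3)/(k^2 + 11*k + 28)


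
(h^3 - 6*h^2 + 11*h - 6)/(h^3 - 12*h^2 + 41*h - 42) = (h - 1)/(h - 7)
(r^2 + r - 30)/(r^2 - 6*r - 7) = (-r^2 - r + 30)/(-r^2 + 6*r + 7)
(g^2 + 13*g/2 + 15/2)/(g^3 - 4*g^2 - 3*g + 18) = (2*g^2 + 13*g + 15)/(2*(g^3 - 4*g^2 - 3*g + 18))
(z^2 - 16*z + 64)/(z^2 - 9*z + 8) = (z - 8)/(z - 1)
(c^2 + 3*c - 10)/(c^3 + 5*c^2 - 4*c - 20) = 1/(c + 2)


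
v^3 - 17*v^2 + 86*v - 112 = (v - 8)*(v - 7)*(v - 2)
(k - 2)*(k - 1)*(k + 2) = k^3 - k^2 - 4*k + 4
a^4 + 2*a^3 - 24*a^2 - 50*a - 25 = (a - 5)*(a + 1)^2*(a + 5)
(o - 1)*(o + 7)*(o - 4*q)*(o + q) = o^4 - 3*o^3*q + 6*o^3 - 4*o^2*q^2 - 18*o^2*q - 7*o^2 - 24*o*q^2 + 21*o*q + 28*q^2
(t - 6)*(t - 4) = t^2 - 10*t + 24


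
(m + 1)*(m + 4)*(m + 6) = m^3 + 11*m^2 + 34*m + 24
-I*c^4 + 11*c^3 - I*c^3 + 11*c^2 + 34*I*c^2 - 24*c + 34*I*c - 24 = (c + I)*(c + 4*I)*(c + 6*I)*(-I*c - I)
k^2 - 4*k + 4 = (k - 2)^2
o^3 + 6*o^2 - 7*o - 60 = (o - 3)*(o + 4)*(o + 5)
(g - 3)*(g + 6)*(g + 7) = g^3 + 10*g^2 + 3*g - 126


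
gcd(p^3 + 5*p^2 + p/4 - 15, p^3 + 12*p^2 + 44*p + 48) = p + 4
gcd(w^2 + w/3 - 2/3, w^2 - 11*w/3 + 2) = w - 2/3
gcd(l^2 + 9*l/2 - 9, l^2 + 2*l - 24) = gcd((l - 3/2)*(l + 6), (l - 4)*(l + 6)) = l + 6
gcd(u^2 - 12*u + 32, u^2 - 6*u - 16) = u - 8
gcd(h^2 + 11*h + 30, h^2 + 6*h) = h + 6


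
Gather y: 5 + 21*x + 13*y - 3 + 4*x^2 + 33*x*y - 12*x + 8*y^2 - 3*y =4*x^2 + 9*x + 8*y^2 + y*(33*x + 10) + 2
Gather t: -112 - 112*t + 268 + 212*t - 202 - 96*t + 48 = 4*t + 2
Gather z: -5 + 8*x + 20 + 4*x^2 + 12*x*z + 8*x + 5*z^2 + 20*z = 4*x^2 + 16*x + 5*z^2 + z*(12*x + 20) + 15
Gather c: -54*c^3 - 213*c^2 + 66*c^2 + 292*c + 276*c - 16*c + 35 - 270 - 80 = -54*c^3 - 147*c^2 + 552*c - 315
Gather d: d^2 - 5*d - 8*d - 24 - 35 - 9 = d^2 - 13*d - 68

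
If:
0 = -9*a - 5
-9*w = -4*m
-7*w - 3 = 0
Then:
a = -5/9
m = -27/28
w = -3/7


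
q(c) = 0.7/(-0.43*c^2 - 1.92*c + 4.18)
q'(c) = 0.7*(0.86*c + 1.92)/(-0.43*c^2 - 1.92*c + 4.18)^2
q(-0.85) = 0.13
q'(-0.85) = 0.03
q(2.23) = -0.31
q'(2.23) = 0.54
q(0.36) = 0.20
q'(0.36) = 0.13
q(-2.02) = 0.11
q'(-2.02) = 0.00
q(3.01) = -0.13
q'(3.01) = 0.10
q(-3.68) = 0.13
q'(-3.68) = -0.03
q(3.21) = -0.11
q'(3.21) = 0.08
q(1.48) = 1.77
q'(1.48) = 14.21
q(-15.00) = -0.01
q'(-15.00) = -0.00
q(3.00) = -0.13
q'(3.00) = 0.11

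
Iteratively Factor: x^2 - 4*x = (x)*(x - 4)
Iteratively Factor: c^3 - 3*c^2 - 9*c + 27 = (c + 3)*(c^2 - 6*c + 9) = (c - 3)*(c + 3)*(c - 3)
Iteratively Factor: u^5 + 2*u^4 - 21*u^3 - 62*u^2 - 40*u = (u + 2)*(u^4 - 21*u^2 - 20*u) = (u + 1)*(u + 2)*(u^3 - u^2 - 20*u) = (u - 5)*(u + 1)*(u + 2)*(u^2 + 4*u) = (u - 5)*(u + 1)*(u + 2)*(u + 4)*(u)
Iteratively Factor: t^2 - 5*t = (t - 5)*(t)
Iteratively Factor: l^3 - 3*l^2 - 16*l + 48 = (l - 3)*(l^2 - 16) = (l - 3)*(l + 4)*(l - 4)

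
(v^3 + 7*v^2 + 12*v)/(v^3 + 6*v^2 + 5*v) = (v^2 + 7*v + 12)/(v^2 + 6*v + 5)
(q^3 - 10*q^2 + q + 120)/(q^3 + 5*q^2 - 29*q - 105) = (q - 8)/(q + 7)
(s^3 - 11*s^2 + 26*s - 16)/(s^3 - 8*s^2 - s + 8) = (s - 2)/(s + 1)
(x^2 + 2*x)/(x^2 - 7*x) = (x + 2)/(x - 7)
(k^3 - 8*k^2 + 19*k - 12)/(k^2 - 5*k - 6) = (-k^3 + 8*k^2 - 19*k + 12)/(-k^2 + 5*k + 6)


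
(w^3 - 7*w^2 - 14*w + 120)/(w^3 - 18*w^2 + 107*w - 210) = (w + 4)/(w - 7)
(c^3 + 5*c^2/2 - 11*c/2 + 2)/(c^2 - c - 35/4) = 2*(-2*c^3 - 5*c^2 + 11*c - 4)/(-4*c^2 + 4*c + 35)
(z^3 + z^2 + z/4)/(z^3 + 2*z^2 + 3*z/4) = (2*z + 1)/(2*z + 3)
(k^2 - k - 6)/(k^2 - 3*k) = (k + 2)/k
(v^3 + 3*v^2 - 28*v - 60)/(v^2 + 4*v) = (v^3 + 3*v^2 - 28*v - 60)/(v*(v + 4))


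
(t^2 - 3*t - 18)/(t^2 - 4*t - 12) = (t + 3)/(t + 2)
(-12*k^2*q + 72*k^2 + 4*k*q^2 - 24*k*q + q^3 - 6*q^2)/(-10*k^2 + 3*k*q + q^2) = (6*k*q - 36*k + q^2 - 6*q)/(5*k + q)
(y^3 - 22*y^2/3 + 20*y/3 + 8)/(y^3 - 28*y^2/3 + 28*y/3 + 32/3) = (y - 6)/(y - 8)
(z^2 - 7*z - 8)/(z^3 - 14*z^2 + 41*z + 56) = 1/(z - 7)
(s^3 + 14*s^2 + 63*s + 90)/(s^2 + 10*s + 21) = (s^2 + 11*s + 30)/(s + 7)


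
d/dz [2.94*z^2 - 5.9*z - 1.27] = 5.88*z - 5.9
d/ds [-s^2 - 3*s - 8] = -2*s - 3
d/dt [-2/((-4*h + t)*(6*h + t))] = 2*(2*h + 2*t)/((4*h - t)^2*(6*h + t)^2)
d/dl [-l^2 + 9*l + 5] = 9 - 2*l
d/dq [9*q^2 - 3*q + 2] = 18*q - 3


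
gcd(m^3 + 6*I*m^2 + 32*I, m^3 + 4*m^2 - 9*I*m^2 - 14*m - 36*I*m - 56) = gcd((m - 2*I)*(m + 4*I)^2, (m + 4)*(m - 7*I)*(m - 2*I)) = m - 2*I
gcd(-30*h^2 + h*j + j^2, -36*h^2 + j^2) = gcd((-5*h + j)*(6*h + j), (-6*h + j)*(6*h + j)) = 6*h + j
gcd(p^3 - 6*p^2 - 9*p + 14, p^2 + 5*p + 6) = p + 2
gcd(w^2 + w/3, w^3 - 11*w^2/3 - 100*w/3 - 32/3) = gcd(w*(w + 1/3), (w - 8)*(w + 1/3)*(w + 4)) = w + 1/3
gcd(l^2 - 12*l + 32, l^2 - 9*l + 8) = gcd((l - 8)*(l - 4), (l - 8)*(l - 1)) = l - 8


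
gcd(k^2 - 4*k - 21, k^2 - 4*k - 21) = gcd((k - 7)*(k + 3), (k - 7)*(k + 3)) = k^2 - 4*k - 21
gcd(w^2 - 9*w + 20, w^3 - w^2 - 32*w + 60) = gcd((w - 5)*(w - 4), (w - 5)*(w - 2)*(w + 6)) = w - 5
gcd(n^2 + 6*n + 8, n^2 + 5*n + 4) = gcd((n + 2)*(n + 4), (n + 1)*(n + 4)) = n + 4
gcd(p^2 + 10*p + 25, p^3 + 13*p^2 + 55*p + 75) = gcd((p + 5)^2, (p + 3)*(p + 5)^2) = p^2 + 10*p + 25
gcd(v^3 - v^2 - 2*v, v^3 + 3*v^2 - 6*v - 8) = v^2 - v - 2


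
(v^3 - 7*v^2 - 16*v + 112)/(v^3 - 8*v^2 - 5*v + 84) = (v + 4)/(v + 3)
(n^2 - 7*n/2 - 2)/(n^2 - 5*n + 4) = (n + 1/2)/(n - 1)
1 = 1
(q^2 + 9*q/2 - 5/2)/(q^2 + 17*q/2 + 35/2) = (2*q - 1)/(2*q + 7)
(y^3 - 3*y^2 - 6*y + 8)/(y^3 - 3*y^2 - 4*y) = (y^2 + y - 2)/(y*(y + 1))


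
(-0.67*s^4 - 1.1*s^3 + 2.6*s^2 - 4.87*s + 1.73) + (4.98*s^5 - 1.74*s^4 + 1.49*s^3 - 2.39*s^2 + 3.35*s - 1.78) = 4.98*s^5 - 2.41*s^4 + 0.39*s^3 + 0.21*s^2 - 1.52*s - 0.05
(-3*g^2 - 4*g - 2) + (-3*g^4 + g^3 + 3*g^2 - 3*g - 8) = -3*g^4 + g^3 - 7*g - 10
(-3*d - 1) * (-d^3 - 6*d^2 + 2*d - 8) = 3*d^4 + 19*d^3 + 22*d + 8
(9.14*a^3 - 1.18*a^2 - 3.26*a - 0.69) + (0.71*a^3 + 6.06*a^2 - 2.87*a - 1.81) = 9.85*a^3 + 4.88*a^2 - 6.13*a - 2.5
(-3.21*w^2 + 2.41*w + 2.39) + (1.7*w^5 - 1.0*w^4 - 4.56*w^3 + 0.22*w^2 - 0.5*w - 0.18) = 1.7*w^5 - 1.0*w^4 - 4.56*w^3 - 2.99*w^2 + 1.91*w + 2.21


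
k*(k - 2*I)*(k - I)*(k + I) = k^4 - 2*I*k^3 + k^2 - 2*I*k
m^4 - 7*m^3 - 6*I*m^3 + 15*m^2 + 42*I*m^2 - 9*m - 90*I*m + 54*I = (m - 3)^2*(m - 1)*(m - 6*I)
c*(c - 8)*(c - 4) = c^3 - 12*c^2 + 32*c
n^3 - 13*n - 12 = (n - 4)*(n + 1)*(n + 3)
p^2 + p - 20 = (p - 4)*(p + 5)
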